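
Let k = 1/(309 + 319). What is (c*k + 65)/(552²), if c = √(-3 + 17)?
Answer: 65/304704 + √14/191354112 ≈ 0.00021334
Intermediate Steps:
k = 1/628 ≈ 0.0015924
c = √14 ≈ 3.7417
(c*k + 65)/(552²) = (√14*(1/628) + 65)/(552²) = (√14/628 + 65)/304704 = (65 + √14/628)*(1/304704) = 65/304704 + √14/191354112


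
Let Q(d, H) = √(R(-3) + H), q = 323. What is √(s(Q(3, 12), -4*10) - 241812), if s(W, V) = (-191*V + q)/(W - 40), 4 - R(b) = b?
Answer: √(-9680443 + 241812*√19)/√(40 - √19) ≈ 491.97*I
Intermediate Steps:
R(b) = 4 - b
Q(d, H) = √(7 + H) (Q(d, H) = √((4 - 1*(-3)) + H) = √((4 + 3) + H) = √(7 + H))
s(W, V) = (323 - 191*V)/(-40 + W) (s(W, V) = (-191*V + 323)/(W - 40) = (323 - 191*V)/(-40 + W))
√(s(Q(3, 12), -4*10) - 241812) = √((323 - (-764)*10)/(-40 + √(7 + 12)) - 241812) = √((323 - 191*(-40))/(-40 + √19) - 241812) = √((323 + 7640)/(-40 + √19) - 241812) = √(7963/(-40 + √19) - 241812) = √(-241812 + 7963/(-40 + √19))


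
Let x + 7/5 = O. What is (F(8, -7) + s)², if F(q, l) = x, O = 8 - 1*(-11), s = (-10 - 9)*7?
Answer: 332929/25 ≈ 13317.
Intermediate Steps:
s = -133 (s = -19*7 = -133)
O = 19 (O = 8 + 11 = 19)
x = 88/5 (x = -7/5 + 19 = 88/5 ≈ 17.600)
F(q, l) = 88/5
(F(8, -7) + s)² = (88/5 - 133)² = (-577/5)² = 332929/25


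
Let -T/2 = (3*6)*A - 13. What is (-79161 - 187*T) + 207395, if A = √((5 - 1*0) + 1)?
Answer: 123372 + 6732*√6 ≈ 1.3986e+5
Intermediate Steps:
A = √6 (A = √((5 + 0) + 1) = √(5 + 1) = √6 ≈ 2.4495)
T = 26 - 36*√6 (T = -2*((3*6)*√6 - 13) = -2*(18*√6 - 13) = -2*(-13 + 18*√6) = 26 - 36*√6 ≈ -62.182)
(-79161 - 187*T) + 207395 = (-79161 - 187*(26 - 36*√6)) + 207395 = (-79161 + (-4862 + 6732*√6)) + 207395 = (-84023 + 6732*√6) + 207395 = 123372 + 6732*√6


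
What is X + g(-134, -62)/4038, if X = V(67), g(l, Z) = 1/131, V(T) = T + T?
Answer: 70883053/528978 ≈ 134.00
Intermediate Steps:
V(T) = 2*T
g(l, Z) = 1/131
X = 134 (X = 2*67 = 134)
X + g(-134, -62)/4038 = 134 + (1/131)/4038 = 134 + (1/131)*(1/4038) = 134 + 1/528978 = 70883053/528978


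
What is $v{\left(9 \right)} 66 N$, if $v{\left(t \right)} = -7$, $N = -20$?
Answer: $9240$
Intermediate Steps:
$v{\left(9 \right)} 66 N = \left(-7\right) 66 \left(-20\right) = \left(-462\right) \left(-20\right) = 9240$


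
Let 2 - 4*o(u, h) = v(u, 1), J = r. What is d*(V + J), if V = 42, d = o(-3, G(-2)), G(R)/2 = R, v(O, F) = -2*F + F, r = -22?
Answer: 15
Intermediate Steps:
v(O, F) = -F
J = -22
G(R) = 2*R
o(u, h) = ¾ (o(u, h) = ½ - (-1)/4 = ½ - ¼*(-1) = ½ + ¼ = ¾)
d = ¾ ≈ 0.75000
d*(V + J) = 3*(42 - 22)/4 = (¾)*20 = 15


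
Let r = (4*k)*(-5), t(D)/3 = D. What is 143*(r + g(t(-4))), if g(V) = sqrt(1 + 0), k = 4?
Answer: -11297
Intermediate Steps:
t(D) = 3*D
g(V) = 1 (g(V) = sqrt(1) = 1)
r = -80 (r = (4*4)*(-5) = 16*(-5) = -80)
143*(r + g(t(-4))) = 143*(-80 + 1) = 143*(-79) = -11297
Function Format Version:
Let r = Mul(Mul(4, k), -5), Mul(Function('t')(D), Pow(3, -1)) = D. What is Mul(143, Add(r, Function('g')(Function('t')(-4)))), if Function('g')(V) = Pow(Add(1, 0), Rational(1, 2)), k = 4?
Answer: -11297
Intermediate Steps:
Function('t')(D) = Mul(3, D)
Function('g')(V) = 1 (Function('g')(V) = Pow(1, Rational(1, 2)) = 1)
r = -80 (r = Mul(Mul(4, 4), -5) = Mul(16, -5) = -80)
Mul(143, Add(r, Function('g')(Function('t')(-4)))) = Mul(143, Add(-80, 1)) = Mul(143, -79) = -11297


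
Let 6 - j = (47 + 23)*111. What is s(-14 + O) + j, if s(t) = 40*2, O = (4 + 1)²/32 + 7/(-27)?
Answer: -7684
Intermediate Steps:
O = 451/864 (O = 5²*(1/32) + 7*(-1/27) = 25*(1/32) - 7/27 = 25/32 - 7/27 = 451/864 ≈ 0.52199)
j = -7764 (j = 6 - (47 + 23)*111 = 6 - 70*111 = 6 - 1*7770 = 6 - 7770 = -7764)
s(t) = 80
s(-14 + O) + j = 80 - 7764 = -7684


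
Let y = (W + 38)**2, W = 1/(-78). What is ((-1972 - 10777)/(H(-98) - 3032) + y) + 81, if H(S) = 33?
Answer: 27884811743/18245916 ≈ 1528.3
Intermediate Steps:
W = -1/78 ≈ -0.012821
y = 8779369/6084 (y = (-1/78 + 38)**2 = (2963/78)**2 = 8779369/6084 ≈ 1443.0)
((-1972 - 10777)/(H(-98) - 3032) + y) + 81 = ((-1972 - 10777)/(33 - 3032) + 8779369/6084) + 81 = (-12749/(-2999) + 8779369/6084) + 81 = (-12749*(-1/2999) + 8779369/6084) + 81 = (12749/2999 + 8779369/6084) + 81 = 26406892547/18245916 + 81 = 27884811743/18245916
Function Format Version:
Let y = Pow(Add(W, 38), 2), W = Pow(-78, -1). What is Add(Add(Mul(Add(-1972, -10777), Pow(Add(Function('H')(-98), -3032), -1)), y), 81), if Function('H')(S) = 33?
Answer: Rational(27884811743, 18245916) ≈ 1528.3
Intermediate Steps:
W = Rational(-1, 78) ≈ -0.012821
y = Rational(8779369, 6084) (y = Pow(Add(Rational(-1, 78), 38), 2) = Pow(Rational(2963, 78), 2) = Rational(8779369, 6084) ≈ 1443.0)
Add(Add(Mul(Add(-1972, -10777), Pow(Add(Function('H')(-98), -3032), -1)), y), 81) = Add(Add(Mul(Add(-1972, -10777), Pow(Add(33, -3032), -1)), Rational(8779369, 6084)), 81) = Add(Add(Mul(-12749, Pow(-2999, -1)), Rational(8779369, 6084)), 81) = Add(Add(Mul(-12749, Rational(-1, 2999)), Rational(8779369, 6084)), 81) = Add(Add(Rational(12749, 2999), Rational(8779369, 6084)), 81) = Add(Rational(26406892547, 18245916), 81) = Rational(27884811743, 18245916)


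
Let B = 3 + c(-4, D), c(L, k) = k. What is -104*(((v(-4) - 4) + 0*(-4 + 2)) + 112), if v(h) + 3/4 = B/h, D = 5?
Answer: -10946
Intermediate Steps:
B = 8 (B = 3 + 5 = 8)
v(h) = -¾ + 8/h
-104*(((v(-4) - 4) + 0*(-4 + 2)) + 112) = -104*((((-¾ + 8/(-4)) - 4) + 0*(-4 + 2)) + 112) = -104*((((-¾ + 8*(-¼)) - 4) + 0*(-2)) + 112) = -104*((((-¾ - 2) - 4) + 0) + 112) = -104*(((-11/4 - 4) + 0) + 112) = -104*((-27/4 + 0) + 112) = -104*(-27/4 + 112) = -104*421/4 = -10946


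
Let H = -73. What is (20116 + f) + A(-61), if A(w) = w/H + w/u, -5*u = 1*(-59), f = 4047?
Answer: 104051375/4307 ≈ 24159.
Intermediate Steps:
u = 59/5 (u = -(-59)/5 = -1/5*(-59) = 59/5 ≈ 11.800)
A(w) = 306*w/4307 (A(w) = w/(-73) + w/(59/5) = w*(-1/73) + w*(5/59) = -w/73 + 5*w/59 = 306*w/4307)
(20116 + f) + A(-61) = (20116 + 4047) + (306/4307)*(-61) = 24163 - 18666/4307 = 104051375/4307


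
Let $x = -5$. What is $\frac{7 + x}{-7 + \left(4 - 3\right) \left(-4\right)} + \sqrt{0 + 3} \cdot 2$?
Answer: $- \frac{2}{11} + 2 \sqrt{3} \approx 3.2823$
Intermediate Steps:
$\frac{7 + x}{-7 + \left(4 - 3\right) \left(-4\right)} + \sqrt{0 + 3} \cdot 2 = \frac{7 - 5}{-7 + \left(4 - 3\right) \left(-4\right)} + \sqrt{0 + 3} \cdot 2 = \frac{2}{-7 + \left(4 - 3\right) \left(-4\right)} + \sqrt{3} \cdot 2 = \frac{2}{-7 + 1 \left(-4\right)} + 2 \sqrt{3} = \frac{2}{-7 - 4} + 2 \sqrt{3} = \frac{2}{-11} + 2 \sqrt{3} = 2 \left(- \frac{1}{11}\right) + 2 \sqrt{3} = - \frac{2}{11} + 2 \sqrt{3}$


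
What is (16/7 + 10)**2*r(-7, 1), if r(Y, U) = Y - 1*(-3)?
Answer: -29584/49 ≈ -603.75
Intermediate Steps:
r(Y, U) = 3 + Y (r(Y, U) = Y + 3 = 3 + Y)
(16/7 + 10)**2*r(-7, 1) = (16/7 + 10)**2*(3 - 7) = (16*(1/7) + 10)**2*(-4) = (16/7 + 10)**2*(-4) = (86/7)**2*(-4) = (7396/49)*(-4) = -29584/49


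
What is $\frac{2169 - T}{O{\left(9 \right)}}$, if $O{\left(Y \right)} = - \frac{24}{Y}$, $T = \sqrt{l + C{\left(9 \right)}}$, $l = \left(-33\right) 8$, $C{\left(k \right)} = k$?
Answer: $- \frac{6507}{8} + \frac{3 i \sqrt{255}}{8} \approx -813.38 + 5.9883 i$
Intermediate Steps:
$l = -264$
$T = i \sqrt{255}$ ($T = \sqrt{-264 + 9} = \sqrt{-255} = i \sqrt{255} \approx 15.969 i$)
$\frac{2169 - T}{O{\left(9 \right)}} = \frac{2169 - i \sqrt{255}}{\left(-24\right) \frac{1}{9}} = \frac{2169 - i \sqrt{255}}{- \frac{8}{3}} = \left(2169 - i \sqrt{255}\right) \left(- \frac{3}{8}\right) = - \frac{6507}{8} + \frac{3 i \sqrt{255}}{8}$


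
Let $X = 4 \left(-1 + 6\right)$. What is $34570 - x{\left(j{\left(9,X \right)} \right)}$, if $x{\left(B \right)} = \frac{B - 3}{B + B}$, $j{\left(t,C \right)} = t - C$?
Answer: $\frac{380263}{11} \approx 34569.0$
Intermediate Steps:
$X = 20$ ($X = 4 \cdot 5 = 20$)
$x{\left(B \right)} = \frac{-3 + B}{2 B}$
$34570 - x{\left(j{\left(9,X \right)} \right)} = 34570 - \frac{-3 + \left(9 - 20\right)}{2 \left(9 - 20\right)} = 34570 - \frac{-3 - 11}{2 \left(-11\right)} = 34570 - \frac{1}{2} \left(- \frac{1}{11}\right) \left(-14\right) = 34570 - \frac{7}{11} = \frac{380263}{11}$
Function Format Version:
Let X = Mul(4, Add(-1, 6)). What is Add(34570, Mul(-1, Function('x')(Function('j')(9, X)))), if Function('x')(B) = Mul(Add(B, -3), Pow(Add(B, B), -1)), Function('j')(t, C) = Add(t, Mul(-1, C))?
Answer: Rational(380263, 11) ≈ 34569.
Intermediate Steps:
X = 20 (X = Mul(4, 5) = 20)
Function('x')(B) = Mul(Rational(1, 2), Pow(B, -1), Add(-3, B)) (Function('x')(B) = Mul(Add(-3, B), Pow(Mul(2, B), -1)) = Mul(Add(-3, B), Mul(Rational(1, 2), Pow(B, -1))) = Mul(Rational(1, 2), Pow(B, -1), Add(-3, B)))
Add(34570, Mul(-1, Function('x')(Function('j')(9, X)))) = Add(34570, Mul(-1, Mul(Rational(1, 2), Pow(Add(9, Mul(-1, 20)), -1), Add(-3, Add(9, Mul(-1, 20)))))) = Add(34570, Mul(-1, Mul(Rational(1, 2), Pow(Add(9, -20), -1), Add(-3, Add(9, -20))))) = Add(34570, Mul(-1, Mul(Rational(1, 2), Pow(-11, -1), Add(-3, -11)))) = Add(34570, Mul(-1, Mul(Rational(1, 2), Rational(-1, 11), -14))) = Add(34570, Mul(-1, Rational(7, 11))) = Add(34570, Rational(-7, 11)) = Rational(380263, 11)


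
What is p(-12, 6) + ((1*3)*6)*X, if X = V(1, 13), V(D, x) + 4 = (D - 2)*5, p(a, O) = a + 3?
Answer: -171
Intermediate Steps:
p(a, O) = 3 + a
V(D, x) = -14 + 5*D (V(D, x) = -4 + (D - 2)*5 = -4 + (-2 + D)*5 = -4 + (-10 + 5*D) = -14 + 5*D)
X = -9 (X = -14 + 5*1 = -14 + 5 = -9)
p(-12, 6) + ((1*3)*6)*X = (3 - 12) + ((1*3)*6)*(-9) = -9 + (3*6)*(-9) = -9 + 18*(-9) = -9 - 162 = -171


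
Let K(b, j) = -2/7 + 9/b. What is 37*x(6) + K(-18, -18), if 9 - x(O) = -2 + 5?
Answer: 3097/14 ≈ 221.21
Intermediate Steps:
x(O) = 6 (x(O) = 9 - (-2 + 5) = 9 - 1*3 = 9 - 3 = 6)
K(b, j) = -2/7 + 9/b (K(b, j) = -2*⅐ + 9/b = -2/7 + 9/b)
37*x(6) + K(-18, -18) = 37*6 + (-2/7 + 9/(-18)) = 222 + (-2/7 + 9*(-1/18)) = 222 + (-2/7 - ½) = 222 - 11/14 = 3097/14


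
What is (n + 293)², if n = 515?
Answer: 652864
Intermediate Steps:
(n + 293)² = (515 + 293)² = 808² = 652864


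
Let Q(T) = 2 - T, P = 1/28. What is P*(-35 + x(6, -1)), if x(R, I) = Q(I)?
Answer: -8/7 ≈ -1.1429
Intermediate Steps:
P = 1/28 ≈ 0.035714
x(R, I) = 2 - I
P*(-35 + x(6, -1)) = (-35 + (2 - 1*(-1)))/28 = (-35 + (2 + 1))/28 = (-35 + 3)/28 = (1/28)*(-32) = -8/7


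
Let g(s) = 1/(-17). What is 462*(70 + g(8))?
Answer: 549318/17 ≈ 32313.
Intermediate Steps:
g(s) = -1/17
462*(70 + g(8)) = 462*(70 - 1/17) = 462*(1189/17) = 549318/17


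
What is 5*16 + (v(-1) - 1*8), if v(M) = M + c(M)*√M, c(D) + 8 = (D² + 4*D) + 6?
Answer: 71 - 5*I ≈ 71.0 - 5.0*I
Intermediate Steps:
c(D) = -2 + D² + 4*D (c(D) = -8 + ((D² + 4*D) + 6) = -8 + (6 + D² + 4*D) = -2 + D² + 4*D)
v(M) = M + √M*(-2 + M² + 4*M) (v(M) = M + (-2 + M² + 4*M)*√M = M + √M*(-2 + M² + 4*M))
5*16 + (v(-1) - 1*8) = 5*16 + ((-1 + √(-1)*(-2 + (-1)² + 4*(-1))) - 1*8) = 80 + ((-1 + I*(-2 + 1 - 4)) - 8) = 80 + ((-1 + I*(-5)) - 8) = 80 + ((-1 - 5*I) - 8) = 80 + (-9 - 5*I) = 71 - 5*I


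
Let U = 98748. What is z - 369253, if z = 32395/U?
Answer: -36462962849/98748 ≈ -3.6925e+5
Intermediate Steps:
z = 32395/98748 ≈ 0.32806
z - 369253 = 32395/98748 - 369253 = -36462962849/98748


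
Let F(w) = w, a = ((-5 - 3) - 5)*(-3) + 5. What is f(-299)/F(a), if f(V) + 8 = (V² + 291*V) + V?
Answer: 2085/44 ≈ 47.386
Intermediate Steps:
f(V) = -8 + V² + 292*V (f(V) = -8 + ((V² + 291*V) + V) = -8 + (V² + 292*V) = -8 + V² + 292*V)
a = 44 (a = (-8 - 5)*(-3) + 5 = -13*(-3) + 5 = 39 + 5 = 44)
f(-299)/F(a) = (-8 + (-299)² + 292*(-299))/44 = (-8 + 89401 - 87308)*(1/44) = 2085*(1/44) = 2085/44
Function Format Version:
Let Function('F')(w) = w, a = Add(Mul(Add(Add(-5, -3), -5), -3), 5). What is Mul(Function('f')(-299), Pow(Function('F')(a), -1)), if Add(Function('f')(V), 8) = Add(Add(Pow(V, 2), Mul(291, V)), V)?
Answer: Rational(2085, 44) ≈ 47.386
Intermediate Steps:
Function('f')(V) = Add(-8, Pow(V, 2), Mul(292, V)) (Function('f')(V) = Add(-8, Add(Add(Pow(V, 2), Mul(291, V)), V)) = Add(-8, Add(Pow(V, 2), Mul(292, V))) = Add(-8, Pow(V, 2), Mul(292, V)))
a = 44 (a = Add(Mul(Add(-8, -5), -3), 5) = Add(Mul(-13, -3), 5) = Add(39, 5) = 44)
Mul(Function('f')(-299), Pow(Function('F')(a), -1)) = Mul(Add(-8, Pow(-299, 2), Mul(292, -299)), Pow(44, -1)) = Mul(Add(-8, 89401, -87308), Rational(1, 44)) = Mul(2085, Rational(1, 44)) = Rational(2085, 44)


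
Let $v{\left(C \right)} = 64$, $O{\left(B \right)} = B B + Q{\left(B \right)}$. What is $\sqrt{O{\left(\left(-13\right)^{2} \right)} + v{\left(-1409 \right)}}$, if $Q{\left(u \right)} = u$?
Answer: $\sqrt{28794} \approx 169.69$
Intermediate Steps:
$O{\left(B \right)} = B + B^{2}$ ($O{\left(B \right)} = B B + B = B^{2} + B = B + B^{2}$)
$\sqrt{O{\left(\left(-13\right)^{2} \right)} + v{\left(-1409 \right)}} = \sqrt{\left(-13\right)^{2} \left(1 + \left(-13\right)^{2}\right) + 64} = \sqrt{169 \left(1 + 169\right) + 64} = \sqrt{169 \cdot 170 + 64} = \sqrt{28730 + 64} = \sqrt{28794}$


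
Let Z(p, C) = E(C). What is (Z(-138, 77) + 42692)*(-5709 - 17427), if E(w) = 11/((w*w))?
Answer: -532382241504/539 ≈ -9.8772e+8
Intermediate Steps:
E(w) = 11/w² (E(w) = 11/(w²) = 11/w²)
Z(p, C) = 11/C²
(Z(-138, 77) + 42692)*(-5709 - 17427) = (11/77² + 42692)*(-5709 - 17427) = (11*(1/5929) + 42692)*(-23136) = (1/539 + 42692)*(-23136) = (23010989/539)*(-23136) = -532382241504/539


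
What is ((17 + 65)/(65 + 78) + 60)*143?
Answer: 8662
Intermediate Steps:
((17 + 65)/(65 + 78) + 60)*143 = (82/143 + 60)*143 = (8662/143)*143 = 8662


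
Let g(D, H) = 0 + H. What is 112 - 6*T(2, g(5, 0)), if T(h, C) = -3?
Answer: 130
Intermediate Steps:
g(D, H) = H
112 - 6*T(2, g(5, 0)) = 112 - 6*(-3) = 112 + 18 = 130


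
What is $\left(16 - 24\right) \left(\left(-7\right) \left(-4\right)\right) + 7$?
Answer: $-217$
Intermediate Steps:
$\left(16 - 24\right) \left(\left(-7\right) \left(-4\right)\right) + 7 = \left(-8\right) 28 + 7 = -224 + 7 = -217$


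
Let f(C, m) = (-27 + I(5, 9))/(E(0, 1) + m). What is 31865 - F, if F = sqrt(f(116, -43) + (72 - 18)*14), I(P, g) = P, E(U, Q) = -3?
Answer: 31865 - sqrt(400177)/23 ≈ 31838.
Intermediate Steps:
f(C, m) = -22/(-3 + m) (f(C, m) = (-27 + 5)/(-3 + m) = -22/(-3 + m))
F = sqrt(400177)/23 (F = sqrt(-22/(-3 - 43) + (72 - 18)*14) = sqrt(-22/(-46) + 54*14) = sqrt(-22*(-1/46) + 756) = sqrt(11/23 + 756) = sqrt(17399/23) = sqrt(400177)/23 ≈ 27.504)
31865 - F = 31865 - sqrt(400177)/23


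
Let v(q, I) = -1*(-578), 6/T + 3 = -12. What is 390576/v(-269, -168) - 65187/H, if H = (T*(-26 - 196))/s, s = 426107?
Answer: -13379051256711/42772 ≈ -3.1280e+8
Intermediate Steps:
T = -2/5 (T = 6/(-3 - 12) = 6/(-15) = 6*(-1/15) = -2/5 ≈ -0.40000)
v(q, I) = 578
H = 444/2130535 (H = -2*(-26 - 196)/5/426107 = -2/5*(-222)*(1/426107) = (444/5)*(1/426107) = 444/2130535 ≈ 0.00020840)
390576/v(-269, -168) - 65187/H = 390576/578 - 65187/444/2130535 = 390576*(1/578) - 65187*2130535/444 = 195288/289 - 46294395015/148 = -13379051256711/42772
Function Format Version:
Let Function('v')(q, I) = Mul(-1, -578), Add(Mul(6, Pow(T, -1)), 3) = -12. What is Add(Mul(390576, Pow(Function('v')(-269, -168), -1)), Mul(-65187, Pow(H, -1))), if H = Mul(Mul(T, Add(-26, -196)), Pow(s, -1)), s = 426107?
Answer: Rational(-13379051256711, 42772) ≈ -3.1280e+8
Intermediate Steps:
T = Rational(-2, 5) (T = Mul(6, Pow(Add(-3, -12), -1)) = Mul(6, Pow(-15, -1)) = Mul(6, Rational(-1, 15)) = Rational(-2, 5) ≈ -0.40000)
Function('v')(q, I) = 578
H = Rational(444, 2130535) (H = Mul(Mul(Rational(-2, 5), Add(-26, -196)), Pow(426107, -1)) = Mul(Mul(Rational(-2, 5), -222), Rational(1, 426107)) = Mul(Rational(444, 5), Rational(1, 426107)) = Rational(444, 2130535) ≈ 0.00020840)
Add(Mul(390576, Pow(Function('v')(-269, -168), -1)), Mul(-65187, Pow(H, -1))) = Add(Mul(390576, Pow(578, -1)), Mul(-65187, Pow(Rational(444, 2130535), -1))) = Add(Mul(390576, Rational(1, 578)), Mul(-65187, Rational(2130535, 444))) = Add(Rational(195288, 289), Rational(-46294395015, 148)) = Rational(-13379051256711, 42772)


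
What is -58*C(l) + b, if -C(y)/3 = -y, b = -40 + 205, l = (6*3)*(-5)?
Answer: 15825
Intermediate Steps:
l = -90 (l = 18*(-5) = -90)
b = 165
C(y) = 3*y (C(y) = -(-3)*y = 3*y)
-58*C(l) + b = -174*(-90) + 165 = -58*(-270) + 165 = 15660 + 165 = 15825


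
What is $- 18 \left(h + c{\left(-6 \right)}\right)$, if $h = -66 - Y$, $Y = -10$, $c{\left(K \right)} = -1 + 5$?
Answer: $936$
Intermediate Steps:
$c{\left(K \right)} = 4$
$h = -56$ ($h = -66 - -10 = -66 + 10 = -56$)
$- 18 \left(h + c{\left(-6 \right)}\right) = - 18 \left(-56 + 4\right) = \left(-18\right) \left(-52\right) = 936$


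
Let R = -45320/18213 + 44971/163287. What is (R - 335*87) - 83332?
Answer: -111502373362168/991315377 ≈ -1.1248e+5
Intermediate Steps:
R = -2193703339/991315377 (R = -45320*1/18213 + 44971*(1/163287) = -45320/18213 + 44971/163287 = -2193703339/991315377 ≈ -2.2129)
(R - 335*87) - 83332 = (-2193703339/991315377 - 335*87) - 83332 = (-2193703339/991315377 - 29145) - 83332 = -28894080366004/991315377 - 83332 = -111502373362168/991315377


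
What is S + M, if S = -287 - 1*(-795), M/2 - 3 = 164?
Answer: 842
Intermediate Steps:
M = 334 (M = 6 + 2*164 = 6 + 328 = 334)
S = 508 (S = -287 + 795 = 508)
S + M = 508 + 334 = 842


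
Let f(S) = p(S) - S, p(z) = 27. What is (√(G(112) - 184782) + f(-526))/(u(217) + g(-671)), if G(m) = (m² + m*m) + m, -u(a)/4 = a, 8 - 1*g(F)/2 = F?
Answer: 79/70 + I*√159582/490 ≈ 1.1286 + 0.81526*I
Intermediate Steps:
g(F) = 16 - 2*F
u(a) = -4*a
G(m) = m + 2*m² (G(m) = (m² + m²) + m = 2*m² + m = m + 2*m²)
f(S) = 27 - S
(√(G(112) - 184782) + f(-526))/(u(217) + g(-671)) = (√(112*(1 + 2*112) - 184782) + (27 - 1*(-526)))/(-4*217 + (16 - 2*(-671))) = (√(112*(1 + 224) - 184782) + (27 + 526))/(-868 + (16 + 1342)) = (√(112*225 - 184782) + 553)/(-868 + 1358) = (√(25200 - 184782) + 553)/490 = (√(-159582) + 553)*(1/490) = (I*√159582 + 553)*(1/490) = (553 + I*√159582)*(1/490) = 79/70 + I*√159582/490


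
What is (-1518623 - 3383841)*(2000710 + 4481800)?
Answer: -31780271904640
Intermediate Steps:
(-1518623 - 3383841)*(2000710 + 4481800) = -4902464*6482510 = -31780271904640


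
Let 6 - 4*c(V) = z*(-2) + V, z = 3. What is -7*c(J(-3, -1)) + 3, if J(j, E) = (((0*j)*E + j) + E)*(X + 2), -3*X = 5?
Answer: -61/3 ≈ -20.333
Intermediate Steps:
X = -5/3 (X = -⅓*5 = -5/3 ≈ -1.6667)
J(j, E) = E/3 + j/3 (J(j, E) = (((0*j)*E + j) + E)*(-5/3 + 2) = ((0*E + j) + E)*(⅓) = ((0 + j) + E)*(⅓) = (j + E)*(⅓) = (E + j)*(⅓) = E/3 + j/3)
c(V) = 3 - V/4 (c(V) = 3/2 - (3*(-2) + V)/4 = 3/2 - (-6 + V)/4 = 3/2 + (3/2 - V/4) = 3 - V/4)
-7*c(J(-3, -1)) + 3 = -7*(3 - ((⅓)*(-1) + (⅓)*(-3))/4) + 3 = -7*(3 - (-⅓ - 1)/4) + 3 = -7*(3 - ¼*(-4/3)) + 3 = -7*(3 + ⅓) + 3 = -7*10/3 + 3 = -70/3 + 3 = -61/3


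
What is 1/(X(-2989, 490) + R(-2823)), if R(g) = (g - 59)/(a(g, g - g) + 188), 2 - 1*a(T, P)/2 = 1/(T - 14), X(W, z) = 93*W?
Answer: -272353/75711957998 ≈ -3.5972e-6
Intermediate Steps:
a(T, P) = 4 - 2/(-14 + T) (a(T, P) = 4 - 2/(T - 14) = 4 - 2/(-14 + T))
R(g) = (-59 + g)/(188 + 2*(-29 + 2*g)/(-14 + g)) (R(g) = (g - 59)/(2*(-29 + 2*g)/(-14 + g) + 188) = (-59 + g)/(188 + 2*(-29 + 2*g)/(-14 + g)))
1/(X(-2989, 490) + R(-2823)) = 1/(93*(-2989) + (-59 - 2823)*(-14 - 2823)/(2*(-1345 + 96*(-2823)))) = 1/(-277977 + (1/2)*(-2882)*(-2837)/(-1345 - 271008)) = 1/(-277977 + (1/2)*(-2882)*(-2837)/(-272353)) = 1/(-277977 + (1/2)*(-1/272353)*(-2882)*(-2837)) = 1/(-277977 - 4088117/272353) = 1/(-75711957998/272353) = -272353/75711957998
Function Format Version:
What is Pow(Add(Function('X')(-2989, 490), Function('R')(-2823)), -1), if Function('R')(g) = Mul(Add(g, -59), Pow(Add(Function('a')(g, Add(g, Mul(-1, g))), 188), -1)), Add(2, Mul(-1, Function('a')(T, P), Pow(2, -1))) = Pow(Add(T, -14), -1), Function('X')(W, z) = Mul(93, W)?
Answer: Rational(-272353, 75711957998) ≈ -3.5972e-6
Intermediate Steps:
Function('a')(T, P) = Add(4, Mul(-2, Pow(Add(-14, T), -1))) (Function('a')(T, P) = Add(4, Mul(-2, Pow(Add(T, -14), -1))) = Add(4, Mul(-2, Pow(Add(-14, T), -1))))
Function('R')(g) = Mul(Pow(Add(188, Mul(2, Pow(Add(-14, g), -1), Add(-29, Mul(2, g)))), -1), Add(-59, g)) (Function('R')(g) = Mul(Add(g, -59), Pow(Add(Mul(2, Pow(Add(-14, g), -1), Add(-29, Mul(2, g))), 188), -1)) = Mul(Add(-59, g), Pow(Add(188, Mul(2, Pow(Add(-14, g), -1), Add(-29, Mul(2, g)))), -1)) = Mul(Pow(Add(188, Mul(2, Pow(Add(-14, g), -1), Add(-29, Mul(2, g)))), -1), Add(-59, g)))
Pow(Add(Function('X')(-2989, 490), Function('R')(-2823)), -1) = Pow(Add(Mul(93, -2989), Mul(Rational(1, 2), Pow(Add(-1345, Mul(96, -2823)), -1), Add(-59, -2823), Add(-14, -2823))), -1) = Pow(Add(-277977, Mul(Rational(1, 2), Pow(Add(-1345, -271008), -1), -2882, -2837)), -1) = Pow(Add(-277977, Mul(Rational(1, 2), Pow(-272353, -1), -2882, -2837)), -1) = Pow(Add(-277977, Mul(Rational(1, 2), Rational(-1, 272353), -2882, -2837)), -1) = Pow(Add(-277977, Rational(-4088117, 272353)), -1) = Pow(Rational(-75711957998, 272353), -1) = Rational(-272353, 75711957998)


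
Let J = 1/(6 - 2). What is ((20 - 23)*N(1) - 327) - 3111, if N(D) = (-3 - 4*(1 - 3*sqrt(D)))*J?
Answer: -13767/4 ≈ -3441.8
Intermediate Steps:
J = 1/4 ≈ 0.25000
N(D) = -7/4 + 3*sqrt(D) (N(D) = (-3 - 4*(1 - 3*sqrt(D)))*(1/4) = (-3 + (-4 + 12*sqrt(D)))*(1/4) = (-7 + 12*sqrt(D))*(1/4) = -7/4 + 3*sqrt(D))
((20 - 23)*N(1) - 327) - 3111 = ((20 - 23)*(-7/4 + 3*sqrt(1)) - 327) - 3111 = (-3*(-7/4 + 3*1) - 327) - 3111 = (-3*(-7/4 + 3) - 327) - 3111 = (-3*5/4 - 327) - 3111 = (-15/4 - 327) - 3111 = -1323/4 - 3111 = -13767/4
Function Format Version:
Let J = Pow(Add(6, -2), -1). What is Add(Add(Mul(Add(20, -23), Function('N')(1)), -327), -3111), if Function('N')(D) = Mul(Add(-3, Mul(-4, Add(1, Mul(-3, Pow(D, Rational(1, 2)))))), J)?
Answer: Rational(-13767, 4) ≈ -3441.8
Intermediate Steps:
J = Rational(1, 4) (J = Pow(4, -1) = Rational(1, 4) ≈ 0.25000)
Function('N')(D) = Add(Rational(-7, 4), Mul(3, Pow(D, Rational(1, 2)))) (Function('N')(D) = Mul(Add(-3, Mul(-4, Add(1, Mul(-3, Pow(D, Rational(1, 2)))))), Rational(1, 4)) = Mul(Add(-3, Add(-4, Mul(12, Pow(D, Rational(1, 2))))), Rational(1, 4)) = Mul(Add(-7, Mul(12, Pow(D, Rational(1, 2)))), Rational(1, 4)) = Add(Rational(-7, 4), Mul(3, Pow(D, Rational(1, 2)))))
Add(Add(Mul(Add(20, -23), Function('N')(1)), -327), -3111) = Add(Add(Mul(Add(20, -23), Add(Rational(-7, 4), Mul(3, Pow(1, Rational(1, 2))))), -327), -3111) = Add(Add(Mul(-3, Add(Rational(-7, 4), Mul(3, 1))), -327), -3111) = Add(Add(Mul(-3, Add(Rational(-7, 4), 3)), -327), -3111) = Add(Add(Mul(-3, Rational(5, 4)), -327), -3111) = Add(Add(Rational(-15, 4), -327), -3111) = Add(Rational(-1323, 4), -3111) = Rational(-13767, 4)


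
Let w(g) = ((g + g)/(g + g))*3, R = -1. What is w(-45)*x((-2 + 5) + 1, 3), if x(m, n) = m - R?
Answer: 15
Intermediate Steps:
w(g) = 3 (w(g) = ((2*g)/((2*g)))*3 = ((2*g)*(1/(2*g)))*3 = 1*3 = 3)
x(m, n) = 1 + m (x(m, n) = m - 1*(-1) = m + 1 = 1 + m)
w(-45)*x((-2 + 5) + 1, 3) = 3*(1 + ((-2 + 5) + 1)) = 3*(1 + (3 + 1)) = 3*(1 + 4) = 3*5 = 15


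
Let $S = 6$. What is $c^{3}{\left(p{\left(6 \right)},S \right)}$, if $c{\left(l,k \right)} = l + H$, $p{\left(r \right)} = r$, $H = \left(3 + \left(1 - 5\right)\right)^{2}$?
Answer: $343$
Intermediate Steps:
$H = 1$ ($H = \left(3 + \left(1 - 5\right)\right)^{2} = \left(3 - 4\right)^{2} = \left(-1\right)^{2} = 1$)
$c{\left(l,k \right)} = 1 + l$ ($c{\left(l,k \right)} = l + 1 = 1 + l$)
$c^{3}{\left(p{\left(6 \right)},S \right)} = \left(1 + 6\right)^{3} = 7^{3} = 343$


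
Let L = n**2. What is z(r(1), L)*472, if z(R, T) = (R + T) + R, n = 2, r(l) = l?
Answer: 2832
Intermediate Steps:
L = 4 (L = 2**2 = 4)
z(R, T) = T + 2*R
z(r(1), L)*472 = (4 + 2*1)*472 = (4 + 2)*472 = 6*472 = 2832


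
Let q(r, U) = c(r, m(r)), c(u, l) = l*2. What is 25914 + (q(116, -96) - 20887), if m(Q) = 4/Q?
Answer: 145785/29 ≈ 5027.1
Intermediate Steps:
c(u, l) = 2*l
q(r, U) = 8/r (q(r, U) = 2*(4/r) = 8/r)
25914 + (q(116, -96) - 20887) = 25914 + (8/116 - 20887) = 25914 + (8*(1/116) - 20887) = 25914 + (2/29 - 20887) = 25914 - 605721/29 = 145785/29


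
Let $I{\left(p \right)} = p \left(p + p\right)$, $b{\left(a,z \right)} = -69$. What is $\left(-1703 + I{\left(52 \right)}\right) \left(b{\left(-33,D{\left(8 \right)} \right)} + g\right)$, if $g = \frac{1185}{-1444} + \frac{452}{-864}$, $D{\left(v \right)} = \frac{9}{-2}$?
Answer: $- \frac{356533255}{1368} \approx -2.6062 \cdot 10^{5}$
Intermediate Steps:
$D{\left(v \right)} = - \frac{9}{2}$ ($D{\left(v \right)} = 9 \left(- \frac{1}{2}\right) = - \frac{9}{2}$)
$I{\left(p \right)} = 2 p^{2}$ ($I{\left(p \right)} = p 2 p = 2 p^{2}$)
$g = - \frac{104783}{77976}$ ($g = 1185 \left(- \frac{1}{1444}\right) + 452 \left(- \frac{1}{864}\right) = - \frac{1185}{1444} - \frac{113}{216} = - \frac{104783}{77976} \approx -1.3438$)
$\left(-1703 + I{\left(52 \right)}\right) \left(b{\left(-33,D{\left(8 \right)} \right)} + g\right) = \left(-1703 + 2 \cdot 52^{2}\right) \left(-69 - \frac{104783}{77976}\right) = \left(-1703 + 2 \cdot 2704\right) \left(- \frac{5485127}{77976}\right) = \left(-1703 + 5408\right) \left(- \frac{5485127}{77976}\right) = 3705 \left(- \frac{5485127}{77976}\right) = - \frac{356533255}{1368}$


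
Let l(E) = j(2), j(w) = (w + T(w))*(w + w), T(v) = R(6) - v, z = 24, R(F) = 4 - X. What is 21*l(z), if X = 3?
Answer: 84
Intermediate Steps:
R(F) = 1 (R(F) = 4 - 1*3 = 4 - 3 = 1)
T(v) = 1 - v
j(w) = 2*w (j(w) = (w + (1 - w))*(w + w) = 1*(2*w) = 2*w)
l(E) = 4 (l(E) = 2*2 = 4)
21*l(z) = 21*4 = 84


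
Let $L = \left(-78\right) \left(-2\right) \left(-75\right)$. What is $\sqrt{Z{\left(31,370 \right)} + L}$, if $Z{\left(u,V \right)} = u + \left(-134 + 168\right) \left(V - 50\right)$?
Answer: $i \sqrt{789} \approx 28.089 i$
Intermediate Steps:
$L = -11700$ ($L = 156 \left(-75\right) = -11700$)
$Z{\left(u,V \right)} = -1700 + u + 34 V$ ($Z{\left(u,V \right)} = u + 34 \left(-50 + V\right) = u + \left(-1700 + 34 V\right) = -1700 + u + 34 V$)
$\sqrt{Z{\left(31,370 \right)} + L} = \sqrt{\left(-1700 + 31 + 34 \cdot 370\right) - 11700} = \sqrt{\left(-1700 + 31 + 12580\right) - 11700} = \sqrt{10911 - 11700} = \sqrt{-789} = i \sqrt{789}$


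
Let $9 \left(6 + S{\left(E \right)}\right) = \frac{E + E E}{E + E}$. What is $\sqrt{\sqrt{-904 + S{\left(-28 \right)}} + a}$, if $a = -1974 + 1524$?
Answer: $\frac{\sqrt{-1800 + 2 i \sqrt{3646}}}{2} \approx 0.71121 + 21.225 i$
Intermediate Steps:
$a = -450$
$S{\left(E \right)} = -6 + \frac{E + E^{2}}{18 E}$ ($S{\left(E \right)} = -6 + \frac{\left(E + E E\right) \frac{1}{E + E}}{9} = -6 + \frac{\left(E + E^{2}\right) \frac{1}{2 E}}{9} = -6 + \frac{\frac{1}{2} \frac{1}{E} \left(E + E^{2}\right)}{9} = -6 + \frac{E + E^{2}}{18 E}$)
$\sqrt{\sqrt{-904 + S{\left(-28 \right)}} + a} = \sqrt{\sqrt{-904 + \left(- \frac{107}{18} + \frac{1}{18} \left(-28\right)\right)} - 450} = \sqrt{\sqrt{-904 - \frac{15}{2}} - 450} = \sqrt{\sqrt{- \frac{1823}{2}} - 450} = \sqrt{\frac{i \sqrt{3646}}{2} - 450} = \sqrt{-450 + \frac{i \sqrt{3646}}{2}}$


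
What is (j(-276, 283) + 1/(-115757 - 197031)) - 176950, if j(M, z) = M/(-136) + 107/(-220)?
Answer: -12937443986762/73114195 ≈ -1.7695e+5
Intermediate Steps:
j(M, z) = -107/220 - M/136 (j(M, z) = M*(-1/136) + 107*(-1/220) = -M/136 - 107/220 = -107/220 - M/136)
(j(-276, 283) + 1/(-115757 - 197031)) - 176950 = ((-107/220 - 1/136*(-276)) + 1/(-115757 - 197031)) - 176950 = ((-107/220 + 69/34) + 1/(-312788)) - 176950 = (5771/3740 - 1/312788) - 176950 = 112818488/73114195 - 176950 = -12937443986762/73114195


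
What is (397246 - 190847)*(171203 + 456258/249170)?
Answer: 4402398592103716/124585 ≈ 3.5336e+10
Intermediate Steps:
(397246 - 190847)*(171203 + 456258/249170) = 206399*(171203 + 456258*(1/249170)) = 206399*(171203 + 228129/124585) = 206399*(21329553884/124585) = 4402398592103716/124585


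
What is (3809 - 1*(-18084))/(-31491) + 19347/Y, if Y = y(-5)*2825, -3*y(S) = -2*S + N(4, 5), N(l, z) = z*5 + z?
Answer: -4301678131/3558483000 ≈ -1.2089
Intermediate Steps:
N(l, z) = 6*z (N(l, z) = 5*z + z = 6*z)
y(S) = -10 + 2*S/3 (y(S) = -(-2*S + 6*5)/3 = -(-2*S + 30)/3 = -(30 - 2*S)/3 = -10 + 2*S/3)
Y = -113000/3 (Y = (-10 + (2/3)*(-5))*2825 = (-10 - 10/3)*2825 = -40/3*2825 = -113000/3 ≈ -37667.)
(3809 - 1*(-18084))/(-31491) + 19347/Y = (3809 - 1*(-18084))/(-31491) + 19347/(-113000/3) = (3809 + 18084)*(-1/31491) + 19347*(-3/113000) = 21893*(-1/31491) - 58041/113000 = -21893/31491 - 58041/113000 = -4301678131/3558483000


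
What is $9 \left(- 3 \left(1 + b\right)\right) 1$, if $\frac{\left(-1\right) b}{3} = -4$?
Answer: $-351$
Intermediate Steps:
$b = 12$ ($b = \left(-3\right) \left(-4\right) = 12$)
$9 \left(- 3 \left(1 + b\right)\right) 1 = 9 \left(- 3 \left(1 + 12\right)\right) 1 = 9 \left(\left(-3\right) 13\right) 1 = 9 \left(-39\right) 1 = \left(-351\right) 1 = -351$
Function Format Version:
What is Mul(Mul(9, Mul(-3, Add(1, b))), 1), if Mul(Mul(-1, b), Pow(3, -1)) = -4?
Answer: -351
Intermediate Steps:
b = 12 (b = Mul(-3, -4) = 12)
Mul(Mul(9, Mul(-3, Add(1, b))), 1) = Mul(Mul(9, Mul(-3, Add(1, 12))), 1) = Mul(Mul(9, Mul(-3, 13)), 1) = Mul(Mul(9, -39), 1) = Mul(-351, 1) = -351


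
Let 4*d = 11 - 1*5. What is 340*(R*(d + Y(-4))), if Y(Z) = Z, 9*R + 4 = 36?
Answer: -27200/9 ≈ -3022.2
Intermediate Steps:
R = 32/9 (R = -4/9 + (⅑)*36 = -4/9 + 4 = 32/9 ≈ 3.5556)
d = 3/2 (d = (11 - 1*5)/4 = (11 - 5)/4 = (¼)*6 = 3/2 ≈ 1.5000)
340*(R*(d + Y(-4))) = 340*(32*(3/2 - 4)/9) = 340*((32/9)*(-5/2)) = 340*(-80/9) = -27200/9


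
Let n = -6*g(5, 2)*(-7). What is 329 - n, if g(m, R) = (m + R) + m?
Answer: -175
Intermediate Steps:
g(m, R) = R + 2*m (g(m, R) = (R + m) + m = R + 2*m)
n = 504 (n = -6*(2 + 2*5)*(-7) = -6*(2 + 10)*(-7) = -6*12*(-7) = -72*(-7) = 504)
329 - n = 329 - 1*504 = 329 - 504 = -175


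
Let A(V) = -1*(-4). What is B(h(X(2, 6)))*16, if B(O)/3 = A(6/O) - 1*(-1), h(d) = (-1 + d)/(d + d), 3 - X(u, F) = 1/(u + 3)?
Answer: 240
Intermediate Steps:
X(u, F) = 3 - 1/(3 + u) (X(u, F) = 3 - 1/(u + 3) = 3 - 1/(3 + u))
h(d) = (-1 + d)/(2*d) (h(d) = (-1 + d)/((2*d)) = (-1 + d)*(1/(2*d)) = (-1 + d)/(2*d))
A(V) = 4
B(O) = 15 (B(O) = 3*(4 - 1*(-1)) = 3*(4 + 1) = 3*5 = 15)
B(h(X(2, 6)))*16 = 15*16 = 240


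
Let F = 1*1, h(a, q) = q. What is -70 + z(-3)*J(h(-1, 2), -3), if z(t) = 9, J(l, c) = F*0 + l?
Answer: -52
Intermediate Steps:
F = 1
J(l, c) = l (J(l, c) = 1*0 + l = 0 + l = l)
-70 + z(-3)*J(h(-1, 2), -3) = -70 + 9*2 = -70 + 18 = -52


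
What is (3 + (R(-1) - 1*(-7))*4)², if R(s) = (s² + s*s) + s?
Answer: 1225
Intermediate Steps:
R(s) = s + 2*s² (R(s) = (s² + s²) + s = 2*s² + s = s + 2*s²)
(3 + (R(-1) - 1*(-7))*4)² = (3 + (-(1 + 2*(-1)) - 1*(-7))*4)² = (3 + (-(1 - 2) + 7)*4)² = (3 + (-1*(-1) + 7)*4)² = (3 + (1 + 7)*4)² = (3 + 8*4)² = (3 + 32)² = 35² = 1225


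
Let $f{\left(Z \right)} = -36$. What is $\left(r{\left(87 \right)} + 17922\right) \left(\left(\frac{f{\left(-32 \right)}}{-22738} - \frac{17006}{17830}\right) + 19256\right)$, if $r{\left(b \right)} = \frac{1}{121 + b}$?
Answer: $\frac{7275086132624806671}{21081764080} \approx 3.4509 \cdot 10^{8}$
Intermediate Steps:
$\left(r{\left(87 \right)} + 17922\right) \left(\left(\frac{f{\left(-32 \right)}}{-22738} - \frac{17006}{17830}\right) + 19256\right) = \left(\frac{1}{121 + 87} + 17922\right) \left(\left(- \frac{36}{-22738} - \frac{17006}{17830}\right) + 19256\right) = \left(\frac{1}{208} + 17922\right) \left(\left(\left(-36\right) \left(- \frac{1}{22738}\right) - \frac{8503}{8915}\right) + 19256\right) = \left(\frac{1}{208} + 17922\right) \left(\left(\frac{18}{11369} - \frac{8503}{8915}\right) + 19256\right) = \frac{3727777 \left(- \frac{96510137}{101354635} + 19256\right)}{208} = \frac{3727777}{208} \cdot \frac{1951588341423}{101354635} = \frac{7275086132624806671}{21081764080}$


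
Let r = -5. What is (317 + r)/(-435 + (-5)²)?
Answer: -156/205 ≈ -0.76098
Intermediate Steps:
(317 + r)/(-435 + (-5)²) = (317 - 5)/(-435 + (-5)²) = 312/(-435 + 25) = 312/(-410) = 312*(-1/410) = -156/205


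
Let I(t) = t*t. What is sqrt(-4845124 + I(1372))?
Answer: 134*I*sqrt(165) ≈ 1721.3*I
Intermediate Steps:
I(t) = t**2
sqrt(-4845124 + I(1372)) = sqrt(-4845124 + 1372**2) = sqrt(-4845124 + 1882384) = sqrt(-2962740) = 134*I*sqrt(165)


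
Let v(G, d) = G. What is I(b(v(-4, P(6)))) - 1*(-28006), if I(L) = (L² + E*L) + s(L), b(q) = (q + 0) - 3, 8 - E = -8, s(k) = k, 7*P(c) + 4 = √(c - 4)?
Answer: 27936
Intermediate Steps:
P(c) = -4/7 + √(-4 + c)/7 (P(c) = -4/7 + √(c - 4)/7 = -4/7 + √(-4 + c)/7)
E = 16 (E = 8 - 1*(-8) = 8 + 8 = 16)
b(q) = -3 + q (b(q) = q - 3 = -3 + q)
I(L) = L² + 17*L (I(L) = (L² + 16*L) + L = L² + 17*L)
I(b(v(-4, P(6)))) - 1*(-28006) = (-3 - 4)*(17 + (-3 - 4)) - 1*(-28006) = -7*(17 - 7) + 28006 = -7*10 + 28006 = -70 + 28006 = 27936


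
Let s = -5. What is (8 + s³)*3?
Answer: -351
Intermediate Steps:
(8 + s³)*3 = (8 + (-5)³)*3 = (8 - 125)*3 = -117*3 = -351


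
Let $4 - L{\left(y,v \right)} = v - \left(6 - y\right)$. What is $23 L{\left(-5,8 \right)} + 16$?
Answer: $177$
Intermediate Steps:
$L{\left(y,v \right)} = 10 - v - y$ ($L{\left(y,v \right)} = 4 - \left(v - \left(6 - y\right)\right) = 4 - \left(v + \left(-6 + y\right)\right) = 4 - \left(-6 + v + y\right) = 10 - v - y$)
$23 L{\left(-5,8 \right)} + 16 = 23 \left(10 - 8 - -5\right) + 16 = 23 \left(10 - 8 + 5\right) + 16 = 23 \cdot 7 + 16 = 161 + 16 = 177$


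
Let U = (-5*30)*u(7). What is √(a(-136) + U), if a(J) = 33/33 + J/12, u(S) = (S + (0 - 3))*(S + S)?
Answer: I*√75693/3 ≈ 91.708*I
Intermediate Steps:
u(S) = 2*S*(-3 + S) (u(S) = (S - 3)*(2*S) = (-3 + S)*(2*S) = 2*S*(-3 + S))
U = -8400 (U = (-5*30)*(2*7*(-3 + 7)) = -300*7*4 = -150*56 = -8400)
a(J) = 1 + J/12 (a(J) = 33*(1/33) + J*(1/12) = 1 + J/12)
√(a(-136) + U) = √((1 + (1/12)*(-136)) - 8400) = √((1 - 34/3) - 8400) = √(-31/3 - 8400) = √(-25231/3) = I*√75693/3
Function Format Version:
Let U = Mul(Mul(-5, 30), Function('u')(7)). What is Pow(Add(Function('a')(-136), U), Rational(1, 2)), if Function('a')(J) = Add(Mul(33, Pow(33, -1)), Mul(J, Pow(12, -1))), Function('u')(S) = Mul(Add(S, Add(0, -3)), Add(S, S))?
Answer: Mul(Rational(1, 3), I, Pow(75693, Rational(1, 2))) ≈ Mul(91.708, I)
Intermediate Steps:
Function('u')(S) = Mul(2, S, Add(-3, S)) (Function('u')(S) = Mul(Add(S, -3), Mul(2, S)) = Mul(Add(-3, S), Mul(2, S)) = Mul(2, S, Add(-3, S)))
U = -8400 (U = Mul(Mul(-5, 30), Mul(2, 7, Add(-3, 7))) = Mul(-150, Mul(2, 7, 4)) = Mul(-150, 56) = -8400)
Function('a')(J) = Add(1, Mul(Rational(1, 12), J)) (Function('a')(J) = Add(Mul(33, Rational(1, 33)), Mul(J, Rational(1, 12))) = Add(1, Mul(Rational(1, 12), J)))
Pow(Add(Function('a')(-136), U), Rational(1, 2)) = Pow(Add(Add(1, Mul(Rational(1, 12), -136)), -8400), Rational(1, 2)) = Pow(Add(Add(1, Rational(-34, 3)), -8400), Rational(1, 2)) = Pow(Add(Rational(-31, 3), -8400), Rational(1, 2)) = Pow(Rational(-25231, 3), Rational(1, 2)) = Mul(Rational(1, 3), I, Pow(75693, Rational(1, 2)))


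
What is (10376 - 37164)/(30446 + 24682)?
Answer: -6697/13782 ≈ -0.48592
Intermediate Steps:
(10376 - 37164)/(30446 + 24682) = -26788/55128 = -26788*1/55128 = -6697/13782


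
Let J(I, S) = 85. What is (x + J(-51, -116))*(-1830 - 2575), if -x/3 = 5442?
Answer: 71541605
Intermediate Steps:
x = -16326 (x = -3*5442 = -16326)
(x + J(-51, -116))*(-1830 - 2575) = (-16326 + 85)*(-1830 - 2575) = -16241*(-4405) = 71541605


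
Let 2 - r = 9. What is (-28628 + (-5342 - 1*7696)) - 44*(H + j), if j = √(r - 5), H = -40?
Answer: -39906 - 88*I*√3 ≈ -39906.0 - 152.42*I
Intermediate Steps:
r = -7 (r = 2 - 1*9 = 2 - 9 = -7)
j = 2*I*√3 (j = √(-7 - 5) = √(-12) = 2*I*√3 ≈ 3.4641*I)
(-28628 + (-5342 - 1*7696)) - 44*(H + j) = (-28628 + (-5342 - 1*7696)) - 44*(-40 + 2*I*√3) = (-28628 + (-5342 - 7696)) + (1760 - 88*I*√3) = (-28628 - 13038) + (1760 - 88*I*√3) = -41666 + (1760 - 88*I*√3) = -39906 - 88*I*√3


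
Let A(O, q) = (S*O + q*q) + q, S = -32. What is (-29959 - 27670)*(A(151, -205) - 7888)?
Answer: -1677003900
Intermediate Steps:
A(O, q) = q + q**2 - 32*O (A(O, q) = (-32*O + q*q) + q = (-32*O + q**2) + q = (q**2 - 32*O) + q = q + q**2 - 32*O)
(-29959 - 27670)*(A(151, -205) - 7888) = (-29959 - 27670)*((-205 + (-205)**2 - 32*151) - 7888) = -57629*((-205 + 42025 - 4832) - 7888) = -57629*(36988 - 7888) = -57629*29100 = -1677003900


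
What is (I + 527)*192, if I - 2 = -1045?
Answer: -99072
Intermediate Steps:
I = -1043 (I = 2 - 1045 = -1043)
(I + 527)*192 = (-1043 + 527)*192 = -516*192 = -99072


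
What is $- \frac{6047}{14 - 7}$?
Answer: $- \frac{6047}{7} \approx -863.86$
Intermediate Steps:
$- \frac{6047}{14 - 7} = - \frac{6047}{7}$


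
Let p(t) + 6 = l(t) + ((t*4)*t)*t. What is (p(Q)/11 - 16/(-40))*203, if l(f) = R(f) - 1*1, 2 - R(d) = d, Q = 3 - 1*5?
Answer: -31059/55 ≈ -564.71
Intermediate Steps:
Q = -2 (Q = 3 - 5 = -2)
R(d) = 2 - d
l(f) = 1 - f (l(f) = (2 - f) - 1*1 = (2 - f) - 1 = 1 - f)
p(t) = -5 - t + 4*t**3 (p(t) = -6 + ((1 - t) + ((t*4)*t)*t) = -6 + ((1 - t) + ((4*t)*t)*t) = -6 + ((1 - t) + (4*t**2)*t) = -6 + ((1 - t) + 4*t**3) = -6 + (1 - t + 4*t**3) = -5 - t + 4*t**3)
(p(Q)/11 - 16/(-40))*203 = ((-5 - 1*(-2) + 4*(-2)**3)/11 - 16/(-40))*203 = ((-5 + 2 + 4*(-8))*(1/11) - 16*(-1/40))*203 = ((-5 + 2 - 32)*(1/11) + 2/5)*203 = (-35*1/11 + 2/5)*203 = (-35/11 + 2/5)*203 = -153/55*203 = -31059/55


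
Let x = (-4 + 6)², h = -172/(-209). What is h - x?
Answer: -664/209 ≈ -3.1770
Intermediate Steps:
h = 172/209 (h = -172*(-1/209) = 172/209 ≈ 0.82297)
x = 4 (x = 2² = 4)
h - x = 172/209 - 1*4 = 172/209 - 4 = -664/209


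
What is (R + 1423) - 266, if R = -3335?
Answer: -2178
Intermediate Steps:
(R + 1423) - 266 = (-3335 + 1423) - 266 = -1912 - 266 = -2178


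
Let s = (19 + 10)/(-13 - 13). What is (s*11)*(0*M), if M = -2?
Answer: 0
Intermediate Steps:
s = -29/26 (s = 29/(-26) = 29*(-1/26) = -29/26 ≈ -1.1154)
(s*11)*(0*M) = (-29/26*11)*(0*(-2)) = -319/26*0 = 0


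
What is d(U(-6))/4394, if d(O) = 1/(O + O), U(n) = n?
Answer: -1/52728 ≈ -1.8965e-5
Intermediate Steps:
d(O) = 1/(2*O)
d(U(-6))/4394 = ((½)/(-6))/4394 = ((½)*(-⅙))*(1/4394) = -1/12*1/4394 = -1/52728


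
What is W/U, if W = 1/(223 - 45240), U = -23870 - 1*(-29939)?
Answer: -1/273208173 ≈ -3.6602e-9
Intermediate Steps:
U = 6069 (U = -23870 + 29939 = 6069)
W = -1/45017 (W = 1/(-45017) = -1/45017 ≈ -2.2214e-5)
W/U = -1/45017/6069 = -1/45017*1/6069 = -1/273208173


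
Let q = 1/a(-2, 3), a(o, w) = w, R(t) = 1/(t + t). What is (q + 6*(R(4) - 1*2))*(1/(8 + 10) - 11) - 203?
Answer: -18041/216 ≈ -83.523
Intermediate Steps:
R(t) = 1/(2*t)
q = ⅓ (q = 1/3 = ⅓ ≈ 0.33333)
(q + 6*(R(4) - 1*2))*(1/(8 + 10) - 11) - 203 = (⅓ + 6*((½)/4 - 1*2))*(1/(8 + 10) - 11) - 203 = (⅓ + 6*((½)*(¼) - 2))*(1/18 - 11) - 203 = (⅓ + 6*(⅛ - 2))*(1/18 - 11) - 203 = (⅓ + 6*(-15/8))*(-197/18) - 203 = (⅓ - 45/4)*(-197/18) - 203 = -131/12*(-197/18) - 203 = 25807/216 - 203 = -18041/216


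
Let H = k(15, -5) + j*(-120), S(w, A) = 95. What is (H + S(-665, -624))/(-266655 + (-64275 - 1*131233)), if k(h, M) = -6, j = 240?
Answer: 28711/462163 ≈ 0.062123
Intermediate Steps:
H = -28806 (H = -6 + 240*(-120) = -6 - 28800 = -28806)
(H + S(-665, -624))/(-266655 + (-64275 - 1*131233)) = (-28806 + 95)/(-266655 + (-64275 - 1*131233)) = -28711/(-266655 + (-64275 - 131233)) = -28711/(-266655 - 195508) = -28711/(-462163) = -28711*(-1/462163) = 28711/462163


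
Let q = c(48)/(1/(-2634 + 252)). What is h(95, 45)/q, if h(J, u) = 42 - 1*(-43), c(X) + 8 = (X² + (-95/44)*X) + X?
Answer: -935/58702008 ≈ -1.5928e-5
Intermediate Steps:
c(X) = -8 + X² - 51*X/44 (c(X) = -8 + ((X² + (-95/44)*X) + X) = -8 + ((X² + (-95*1/44)*X) + X) = -8 + ((X² - 95*X/44) + X) = -8 + (X² - 51*X/44) = -8 + X² - 51*X/44)
h(J, u) = 85 (h(J, u) = 42 + 43 = 85)
q = -58702008/11 (q = (-8 + 48² - 51/44*48)/(1/(-2634 + 252)) = (-8 + 2304 - 612/11)/(1/(-2382)) = 24644/(11*(-1/2382)) = (24644/11)*(-2382) = -58702008/11 ≈ -5.3365e+6)
h(95, 45)/q = 85/(-58702008/11) = 85*(-11/58702008) = -935/58702008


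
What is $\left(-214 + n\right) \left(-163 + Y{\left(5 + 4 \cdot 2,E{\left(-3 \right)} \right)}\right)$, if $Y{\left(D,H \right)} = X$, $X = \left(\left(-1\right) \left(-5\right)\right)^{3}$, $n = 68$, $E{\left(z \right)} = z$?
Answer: $5548$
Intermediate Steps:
$X = 125$ ($X = 5^{3} = 125$)
$Y{\left(D,H \right)} = 125$
$\left(-214 + n\right) \left(-163 + Y{\left(5 + 4 \cdot 2,E{\left(-3 \right)} \right)}\right) = \left(-214 + 68\right) \left(-163 + 125\right) = \left(-146\right) \left(-38\right) = 5548$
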